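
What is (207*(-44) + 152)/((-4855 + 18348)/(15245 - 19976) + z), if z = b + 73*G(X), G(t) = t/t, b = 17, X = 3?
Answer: -42370836/412297 ≈ -102.77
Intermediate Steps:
G(t) = 1
z = 90 (z = 17 + 73*1 = 17 + 73 = 90)
(207*(-44) + 152)/((-4855 + 18348)/(15245 - 19976) + z) = (207*(-44) + 152)/((-4855 + 18348)/(15245 - 19976) + 90) = (-9108 + 152)/(13493/(-4731) + 90) = -8956/(13493*(-1/4731) + 90) = -8956/(-13493/4731 + 90) = -8956/412297/4731 = -8956*4731/412297 = -42370836/412297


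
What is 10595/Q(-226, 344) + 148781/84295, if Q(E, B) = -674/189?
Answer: -168696665831/56814830 ≈ -2969.2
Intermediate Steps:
Q(E, B) = -674/189 (Q(E, B) = -674*1/189 = -674/189)
10595/Q(-226, 344) + 148781/84295 = 10595/(-674/189) + 148781/84295 = 10595*(-189/674) + 148781*(1/84295) = -2002455/674 + 148781/84295 = -168696665831/56814830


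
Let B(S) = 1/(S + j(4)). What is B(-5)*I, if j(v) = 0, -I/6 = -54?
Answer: -324/5 ≈ -64.800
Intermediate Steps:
I = 324 (I = -6*(-54) = 324)
B(S) = 1/S (B(S) = 1/(S + 0) = 1/S)
B(-5)*I = 324/(-5) = -⅕*324 = -324/5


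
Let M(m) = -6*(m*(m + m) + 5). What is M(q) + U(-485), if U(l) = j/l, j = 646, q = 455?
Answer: -1204900696/485 ≈ -2.4843e+6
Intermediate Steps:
M(m) = -30 - 12*m² (M(m) = -6*(m*(2*m) + 5) = -6*(2*m² + 5) = -6*(5 + 2*m²) = -30 - 12*m²)
U(l) = 646/l
M(q) + U(-485) = (-30 - 12*455²) + 646/(-485) = (-30 - 12*207025) + 646*(-1/485) = (-30 - 2484300) - 646/485 = -2484330 - 646/485 = -1204900696/485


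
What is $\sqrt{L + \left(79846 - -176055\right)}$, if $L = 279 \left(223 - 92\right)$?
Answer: $5 \sqrt{11698} \approx 540.79$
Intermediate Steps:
$L = 36549$ ($L = 279 \cdot 131 = 36549$)
$\sqrt{L + \left(79846 - -176055\right)} = \sqrt{36549 + \left(79846 - -176055\right)} = \sqrt{36549 + \left(79846 + 176055\right)} = \sqrt{36549 + 255901} = \sqrt{292450} = 5 \sqrt{11698}$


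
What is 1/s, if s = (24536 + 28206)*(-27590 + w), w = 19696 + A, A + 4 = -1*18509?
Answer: -1/1392757994 ≈ -7.1800e-10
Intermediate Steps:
A = -18513 (A = -4 - 1*18509 = -4 - 18509 = -18513)
w = 1183 (w = 19696 - 18513 = 1183)
s = -1392757994 (s = (24536 + 28206)*(-27590 + 1183) = 52742*(-26407) = -1392757994)
1/s = 1/(-1392757994) = -1/1392757994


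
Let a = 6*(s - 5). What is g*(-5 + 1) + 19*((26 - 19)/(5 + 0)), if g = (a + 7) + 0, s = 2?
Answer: 353/5 ≈ 70.600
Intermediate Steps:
a = -18 (a = 6*(2 - 5) = 6*(-3) = -18)
g = -11 (g = (-18 + 7) + 0 = -11 + 0 = -11)
g*(-5 + 1) + 19*((26 - 19)/(5 + 0)) = -11*(-5 + 1) + 19*((26 - 19)/(5 + 0)) = -11*(-4) + 19*(7/5) = 44 + 19*(7*(⅕)) = 44 + 19*(7/5) = 44 + 133/5 = 353/5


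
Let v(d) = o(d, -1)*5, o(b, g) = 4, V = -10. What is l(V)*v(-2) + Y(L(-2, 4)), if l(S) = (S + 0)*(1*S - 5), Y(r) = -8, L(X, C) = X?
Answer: 2992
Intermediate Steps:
l(S) = S*(-5 + S) (l(S) = S*(S - 5) = S*(-5 + S))
v(d) = 20 (v(d) = 4*5 = 20)
l(V)*v(-2) + Y(L(-2, 4)) = -10*(-5 - 10)*20 - 8 = -10*(-15)*20 - 8 = 150*20 - 8 = 3000 - 8 = 2992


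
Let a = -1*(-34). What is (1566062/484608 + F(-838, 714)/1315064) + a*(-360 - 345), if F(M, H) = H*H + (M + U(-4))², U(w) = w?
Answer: -954575251827287/39830658432 ≈ -23966.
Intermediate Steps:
a = 34
F(M, H) = H² + (-4 + M)² (F(M, H) = H*H + (M - 4)² = H² + (-4 + M)²)
(1566062/484608 + F(-838, 714)/1315064) + a*(-360 - 345) = (1566062/484608 + (714² + (-4 - 838)²)/1315064) + 34*(-360 - 345) = (1566062*(1/484608) + (509796 + (-842)²)*(1/1315064)) + 34*(-705) = (783031/242304 + (509796 + 708964)*(1/1315064)) - 23970 = (783031/242304 + 1218760*(1/1315064)) - 23970 = (783031/242304 + 152345/164383) - 23970 = 165630787753/39830658432 - 23970 = -954575251827287/39830658432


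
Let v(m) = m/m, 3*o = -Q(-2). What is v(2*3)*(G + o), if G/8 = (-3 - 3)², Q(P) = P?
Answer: 866/3 ≈ 288.67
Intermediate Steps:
G = 288 (G = 8*(-3 - 3)² = 8*(-6)² = 8*36 = 288)
o = ⅔ (o = (-1*(-2))/3 = (⅓)*2 = ⅔ ≈ 0.66667)
v(m) = 1
v(2*3)*(G + o) = 1*(288 + ⅔) = 1*(866/3) = 866/3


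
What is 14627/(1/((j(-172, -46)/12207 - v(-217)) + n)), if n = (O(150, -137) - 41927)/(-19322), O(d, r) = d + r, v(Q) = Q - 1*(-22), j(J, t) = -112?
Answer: 340098905498164/117931827 ≈ 2.8839e+6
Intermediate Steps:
v(Q) = 22 + Q (v(Q) = Q + 22 = 22 + Q)
n = 20957/9661 (n = ((150 - 137) - 41927)/(-19322) = (13 - 41927)*(-1/19322) = -41914*(-1/19322) = 20957/9661 ≈ 2.1692)
14627/(1/((j(-172, -46)/12207 - v(-217)) + n)) = 14627/(1/((-112/12207 - (22 - 217)) + 20957/9661)) = 14627/(1/((-112*1/12207 - 1*(-195)) + 20957/9661)) = 14627/(1/((-112/12207 + 195) + 20957/9661)) = 14627/(1/(2380253/12207 + 20957/9661)) = 14627/(1/(23251446332/117931827)) = 14627/(117931827/23251446332) = 14627*(23251446332/117931827) = 340098905498164/117931827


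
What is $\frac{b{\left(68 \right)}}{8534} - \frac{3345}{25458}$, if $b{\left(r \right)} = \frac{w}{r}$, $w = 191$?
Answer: $- \frac{322713527}{2462263816} \approx -0.13106$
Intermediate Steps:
$b{\left(r \right)} = \frac{191}{r}$
$\frac{b{\left(68 \right)}}{8534} - \frac{3345}{25458} = \frac{191 \cdot \frac{1}{68}}{8534} - \frac{3345}{25458} = 191 \cdot \frac{1}{68} \cdot \frac{1}{8534} - \frac{1115}{8486} = \frac{191}{68} \cdot \frac{1}{8534} - \frac{1115}{8486} = \frac{191}{580312} - \frac{1115}{8486} = - \frac{322713527}{2462263816}$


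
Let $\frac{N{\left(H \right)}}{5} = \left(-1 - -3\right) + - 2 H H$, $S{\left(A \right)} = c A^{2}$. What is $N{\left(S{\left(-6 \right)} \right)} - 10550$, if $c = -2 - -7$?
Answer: $-334540$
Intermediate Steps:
$c = 5$ ($c = -2 + 7 = 5$)
$S{\left(A \right)} = 5 A^{2}$
$N{\left(H \right)} = 10 - 10 H^{2}$ ($N{\left(H \right)} = 5 \left(\left(-1 - -3\right) + - 2 H H\right) = 5 \left(\left(-1 + 3\right) - 2 H^{2}\right) = 5 \left(2 - 2 H^{2}\right) = 10 - 10 H^{2}$)
$N{\left(S{\left(-6 \right)} \right)} - 10550 = \left(10 - 10 \left(5 \left(-6\right)^{2}\right)^{2}\right) - 10550 = \left(10 - 10 \left(5 \cdot 36\right)^{2}\right) - 10550 = \left(10 - 10 \cdot 180^{2}\right) - 10550 = \left(10 - 324000\right) - 10550 = -323990 - 10550 = -334540$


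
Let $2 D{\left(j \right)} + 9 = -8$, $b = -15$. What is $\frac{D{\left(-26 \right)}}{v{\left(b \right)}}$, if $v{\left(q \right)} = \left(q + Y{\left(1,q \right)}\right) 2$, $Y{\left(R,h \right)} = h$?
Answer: $\frac{17}{120} \approx 0.14167$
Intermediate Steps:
$D{\left(j \right)} = - \frac{17}{2}$ ($D{\left(j \right)} = - \frac{9}{2} + \frac{1}{2} \left(-8\right) = - \frac{9}{2} - 4 = - \frac{17}{2}$)
$v{\left(q \right)} = 4 q$ ($v{\left(q \right)} = \left(q + q\right) 2 = 2 q 2 = 4 q$)
$\frac{D{\left(-26 \right)}}{v{\left(b \right)}} = - \frac{17}{2 \cdot 4 \left(-15\right)} = - \frac{17}{2 \left(-60\right)} = \left(- \frac{17}{2}\right) \left(- \frac{1}{60}\right) = \frac{17}{120}$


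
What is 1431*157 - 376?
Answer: 224291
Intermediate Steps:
1431*157 - 376 = 224667 - 376 = 224291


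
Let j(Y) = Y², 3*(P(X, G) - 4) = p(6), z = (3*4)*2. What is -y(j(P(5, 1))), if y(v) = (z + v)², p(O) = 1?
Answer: -148225/81 ≈ -1829.9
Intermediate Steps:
z = 24 (z = 12*2 = 24)
P(X, G) = 13/3 (P(X, G) = 4 + (⅓)*1 = 4 + ⅓ = 13/3)
y(v) = (24 + v)²
-y(j(P(5, 1))) = -(24 + (13/3)²)² = -(24 + 169/9)² = -(385/9)² = -1*148225/81 = -148225/81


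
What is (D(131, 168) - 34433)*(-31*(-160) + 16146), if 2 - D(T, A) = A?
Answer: -730246494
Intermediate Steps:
D(T, A) = 2 - A
(D(131, 168) - 34433)*(-31*(-160) + 16146) = ((2 - 1*168) - 34433)*(-31*(-160) + 16146) = ((2 - 168) - 34433)*(4960 + 16146) = (-166 - 34433)*21106 = -34599*21106 = -730246494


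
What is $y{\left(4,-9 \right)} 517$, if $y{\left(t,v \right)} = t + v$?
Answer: $-2585$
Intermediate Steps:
$y{\left(4,-9 \right)} 517 = \left(4 - 9\right) 517 = \left(-5\right) 517 = -2585$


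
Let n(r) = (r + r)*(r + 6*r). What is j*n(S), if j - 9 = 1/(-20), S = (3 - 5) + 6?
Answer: 10024/5 ≈ 2004.8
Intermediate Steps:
S = 4 (S = -2 + 6 = 4)
j = 179/20 (j = 9 + 1/(-20) = 9 + 1*(-1/20) = 9 - 1/20 = 179/20 ≈ 8.9500)
n(r) = 14*r**2 (n(r) = (2*r)*(7*r) = 14*r**2)
j*n(S) = 179*(14*4**2)/20 = 179*(14*16)/20 = (179/20)*224 = 10024/5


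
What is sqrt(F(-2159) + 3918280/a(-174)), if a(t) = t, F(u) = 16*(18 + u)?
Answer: 2*I*sqrt(107432211)/87 ≈ 238.27*I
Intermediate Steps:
F(u) = 288 + 16*u
sqrt(F(-2159) + 3918280/a(-174)) = sqrt((288 + 16*(-2159)) + 3918280/(-174)) = sqrt((288 - 34544) + 3918280*(-1/174)) = sqrt(-34256 - 1959140/87) = sqrt(-4939412/87) = 2*I*sqrt(107432211)/87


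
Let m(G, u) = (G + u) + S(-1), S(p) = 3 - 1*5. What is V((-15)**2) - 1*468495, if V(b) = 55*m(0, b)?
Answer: -456230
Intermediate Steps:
S(p) = -2 (S(p) = 3 - 5 = -2)
m(G, u) = -2 + G + u (m(G, u) = (G + u) - 2 = -2 + G + u)
V(b) = -110 + 55*b (V(b) = 55*(-2 + 0 + b) = 55*(-2 + b) = -110 + 55*b)
V((-15)**2) - 1*468495 = (-110 + 55*(-15)**2) - 1*468495 = (-110 + 55*225) - 468495 = (-110 + 12375) - 468495 = 12265 - 468495 = -456230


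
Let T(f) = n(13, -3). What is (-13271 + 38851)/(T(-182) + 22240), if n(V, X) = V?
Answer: 25580/22253 ≈ 1.1495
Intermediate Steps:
T(f) = 13
(-13271 + 38851)/(T(-182) + 22240) = (-13271 + 38851)/(13 + 22240) = 25580/22253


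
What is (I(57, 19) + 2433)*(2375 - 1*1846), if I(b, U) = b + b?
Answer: 1347363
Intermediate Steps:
I(b, U) = 2*b
(I(57, 19) + 2433)*(2375 - 1*1846) = (2*57 + 2433)*(2375 - 1*1846) = (114 + 2433)*(2375 - 1846) = 2547*529 = 1347363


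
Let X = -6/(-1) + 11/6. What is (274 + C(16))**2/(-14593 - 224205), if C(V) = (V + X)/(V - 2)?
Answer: -536339281/1684958688 ≈ -0.31831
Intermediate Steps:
X = 47/6 (X = -6*(-1) + 11*(1/6) = 6 + 11/6 = 47/6 ≈ 7.8333)
C(V) = (47/6 + V)/(-2 + V) (C(V) = (V + 47/6)/(V - 2) = (47/6 + V)/(-2 + V))
(274 + C(16))**2/(-14593 - 224205) = (274 + (47/6 + 16)/(-2 + 16))**2/(-14593 - 224205) = (274 + (143/6)/14)**2/(-238798) = (274 + (1/14)*(143/6))**2*(-1/238798) = (274 + 143/84)**2*(-1/238798) = (23159/84)**2*(-1/238798) = (536339281/7056)*(-1/238798) = -536339281/1684958688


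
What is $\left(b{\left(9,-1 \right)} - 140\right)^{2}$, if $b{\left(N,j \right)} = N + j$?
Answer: $17424$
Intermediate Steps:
$\left(b{\left(9,-1 \right)} - 140\right)^{2} = \left(\left(9 - 1\right) - 140\right)^{2} = \left(8 - 140\right)^{2} = \left(-132\right)^{2} = 17424$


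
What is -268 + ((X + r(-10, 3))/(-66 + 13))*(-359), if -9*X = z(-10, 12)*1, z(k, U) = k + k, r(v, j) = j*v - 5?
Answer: -233741/477 ≈ -490.02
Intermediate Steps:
r(v, j) = -5 + j*v
z(k, U) = 2*k
X = 20/9 (X = -2*(-10)/9 = -(-20)/9 = -1/9*(-20) = 20/9 ≈ 2.2222)
-268 + ((X + r(-10, 3))/(-66 + 13))*(-359) = -268 + ((20/9 + (-5 + 3*(-10)))/(-66 + 13))*(-359) = -268 + ((20/9 + (-5 - 30))/(-53))*(-359) = -268 + ((20/9 - 35)*(-1/53))*(-359) = -268 - 295/9*(-1/53)*(-359) = -268 + (295/477)*(-359) = -268 - 105905/477 = -233741/477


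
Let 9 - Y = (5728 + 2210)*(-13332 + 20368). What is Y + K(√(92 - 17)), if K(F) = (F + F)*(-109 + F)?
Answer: -55851609 - 1090*√3 ≈ -5.5854e+7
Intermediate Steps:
K(F) = 2*F*(-109 + F) (K(F) = (2*F)*(-109 + F) = 2*F*(-109 + F))
Y = -55851759 (Y = 9 - (5728 + 2210)*(-13332 + 20368) = 9 - 7938*7036 = 9 - 1*55851768 = 9 - 55851768 = -55851759)
Y + K(√(92 - 17)) = -55851759 + 2*√(92 - 17)*(-109 + √(92 - 17)) = -55851759 + 2*√75*(-109 + √75) = -55851759 + 2*(5*√3)*(-109 + 5*√3) = -55851759 + 10*√3*(-109 + 5*√3)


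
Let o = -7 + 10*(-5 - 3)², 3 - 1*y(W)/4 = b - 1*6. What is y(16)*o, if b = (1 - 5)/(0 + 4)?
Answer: 25320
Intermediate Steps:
b = -1 (b = -4/4 = -4*¼ = -1)
y(W) = 40 (y(W) = 12 - 4*(-1 - 1*6) = 12 - 4*(-1 - 6) = 12 - 4*(-7) = 12 + 28 = 40)
o = 633 (o = -7 + 10*(-8)² = -7 + 10*64 = -7 + 640 = 633)
y(16)*o = 40*633 = 25320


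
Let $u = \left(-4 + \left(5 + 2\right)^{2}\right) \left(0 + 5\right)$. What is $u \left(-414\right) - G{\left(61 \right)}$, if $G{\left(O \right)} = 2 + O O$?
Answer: $-96873$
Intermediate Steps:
$u = 225$ ($u = \left(-4 + 7^{2}\right) 5 = \left(-4 + 49\right) 5 = 45 \cdot 5 = 225$)
$G{\left(O \right)} = 2 + O^{2}$
$u \left(-414\right) - G{\left(61 \right)} = 225 \left(-414\right) - \left(2 + 61^{2}\right) = -93150 - \left(2 + 3721\right) = -93150 - 3723 = -96873$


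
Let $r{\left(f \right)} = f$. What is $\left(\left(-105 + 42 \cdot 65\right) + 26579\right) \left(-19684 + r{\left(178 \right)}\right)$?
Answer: $-569653224$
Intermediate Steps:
$\left(\left(-105 + 42 \cdot 65\right) + 26579\right) \left(-19684 + r{\left(178 \right)}\right) = \left(\left(-105 + 42 \cdot 65\right) + 26579\right) \left(-19684 + 178\right) = \left(\left(-105 + 2730\right) + 26579\right) \left(-19506\right) = \left(2625 + 26579\right) \left(-19506\right) = 29204 \left(-19506\right) = -569653224$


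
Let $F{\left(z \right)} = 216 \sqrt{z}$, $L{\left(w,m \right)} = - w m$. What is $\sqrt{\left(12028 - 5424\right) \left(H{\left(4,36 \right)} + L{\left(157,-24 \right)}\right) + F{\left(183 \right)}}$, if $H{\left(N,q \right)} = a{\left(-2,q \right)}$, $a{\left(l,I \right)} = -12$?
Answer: $2 \sqrt{6201156 + 54 \sqrt{183}} \approx 4980.7$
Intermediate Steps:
$H{\left(N,q \right)} = -12$
$L{\left(w,m \right)} = - m w$
$\sqrt{\left(12028 - 5424\right) \left(H{\left(4,36 \right)} + L{\left(157,-24 \right)}\right) + F{\left(183 \right)}} = \sqrt{\left(12028 - 5424\right) \left(-12 - \left(-24\right) 157\right) + 216 \sqrt{183}} = \sqrt{6604 \left(-12 + 3768\right) + 216 \sqrt{183}} = \sqrt{6604 \cdot 3756 + 216 \sqrt{183}} = \sqrt{24804624 + 216 \sqrt{183}}$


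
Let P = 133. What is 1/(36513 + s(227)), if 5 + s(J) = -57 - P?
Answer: 1/36318 ≈ 2.7535e-5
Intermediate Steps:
s(J) = -195 (s(J) = -5 + (-57 - 1*133) = -5 + (-57 - 133) = -5 - 190 = -195)
1/(36513 + s(227)) = 1/(36513 - 195) = 1/36318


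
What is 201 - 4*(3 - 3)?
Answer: 201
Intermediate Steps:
201 - 4*(3 - 3) = 201 - 4*0 = 201 - 1*0 = 201 + 0 = 201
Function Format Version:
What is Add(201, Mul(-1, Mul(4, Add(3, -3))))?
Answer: 201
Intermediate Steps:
Add(201, Mul(-1, Mul(4, Add(3, -3)))) = Add(201, Mul(-1, Mul(4, 0))) = Add(201, Mul(-1, 0)) = Add(201, 0) = 201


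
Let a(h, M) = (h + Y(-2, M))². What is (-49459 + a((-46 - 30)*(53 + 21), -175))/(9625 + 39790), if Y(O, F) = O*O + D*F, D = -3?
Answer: 25909566/49415 ≈ 524.33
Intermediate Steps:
Y(O, F) = O² - 3*F (Y(O, F) = O*O - 3*F = O² - 3*F)
a(h, M) = (4 + h - 3*M)² (a(h, M) = (h + ((-2)² - 3*M))² = (h + (4 - 3*M))² = (4 + h - 3*M)²)
(-49459 + a((-46 - 30)*(53 + 21), -175))/(9625 + 39790) = (-49459 + (4 + (-46 - 30)*(53 + 21) - 3*(-175))²)/(9625 + 39790) = (-49459 + (4 - 76*74 + 525)²)/49415 = (-49459 + (4 - 5624 + 525)²)*(1/49415) = (-49459 + (-5095)²)*(1/49415) = (-49459 + 25959025)*(1/49415) = 25909566*(1/49415) = 25909566/49415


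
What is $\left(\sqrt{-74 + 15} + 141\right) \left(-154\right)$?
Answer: $-21714 - 154 i \sqrt{59} \approx -21714.0 - 1182.9 i$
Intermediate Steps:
$\left(\sqrt{-74 + 15} + 141\right) \left(-154\right) = \left(\sqrt{-59} + 141\right) \left(-154\right) = \left(i \sqrt{59} + 141\right) \left(-154\right) = \left(141 + i \sqrt{59}\right) \left(-154\right) = -21714 - 154 i \sqrt{59}$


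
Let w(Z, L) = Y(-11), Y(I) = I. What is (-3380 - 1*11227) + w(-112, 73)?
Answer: -14618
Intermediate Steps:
w(Z, L) = -11
(-3380 - 1*11227) + w(-112, 73) = (-3380 - 1*11227) - 11 = (-3380 - 11227) - 11 = -14607 - 11 = -14618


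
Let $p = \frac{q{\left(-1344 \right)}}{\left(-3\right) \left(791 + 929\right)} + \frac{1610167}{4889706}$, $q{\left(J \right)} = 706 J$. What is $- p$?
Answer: $- \frac{193665602321}{1051286790} \approx -184.22$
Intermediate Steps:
$p = \frac{193665602321}{1051286790}$ ($p = \frac{706 \left(-1344\right)}{\left(-3\right) \left(791 + 929\right)} + \frac{1610167}{4889706} = - \frac{948864}{\left(-3\right) 1720} + 1610167 \cdot \frac{1}{4889706} = - \frac{948864}{-5160} + \frac{1610167}{4889706} = \left(-948864\right) \left(- \frac{1}{5160}\right) + \frac{1610167}{4889706} = \frac{39536}{215} + \frac{1610167}{4889706} = \frac{193665602321}{1051286790} \approx 184.22$)
$- p = \left(-1\right) \frac{193665602321}{1051286790} = - \frac{193665602321}{1051286790}$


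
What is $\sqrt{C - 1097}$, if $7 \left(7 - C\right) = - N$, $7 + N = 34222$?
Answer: $\frac{\sqrt{186095}}{7} \approx 61.627$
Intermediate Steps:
$N = 34215$ ($N = -7 + 34222 = 34215$)
$C = \frac{34264}{7}$ ($C = 7 - \frac{\left(-1\right) 34215}{7} = 7 - - \frac{34215}{7} = 7 + \frac{34215}{7} = \frac{34264}{7} \approx 4894.9$)
$\sqrt{C - 1097} = \sqrt{\frac{34264}{7} - 1097} = \sqrt{\frac{26585}{7}} = \frac{\sqrt{186095}}{7}$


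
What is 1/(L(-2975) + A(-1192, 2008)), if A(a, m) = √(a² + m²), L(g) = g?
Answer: -2975/3397697 - 8*√85202/3397697 ≈ -0.0015629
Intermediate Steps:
1/(L(-2975) + A(-1192, 2008)) = 1/(-2975 + √((-1192)² + 2008²)) = 1/(-2975 + √(1420864 + 4032064)) = 1/(-2975 + √5452928) = 1/(-2975 + 8*√85202)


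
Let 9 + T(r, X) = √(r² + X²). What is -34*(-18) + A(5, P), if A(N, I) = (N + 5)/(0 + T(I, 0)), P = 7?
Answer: 607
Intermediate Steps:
T(r, X) = -9 + √(X² + r²) (T(r, X) = -9 + √(r² + X²) = -9 + √(X² + r²))
A(N, I) = (5 + N)/(-9 + √(I²)) (A(N, I) = (N + 5)/(0 + (-9 + √(0² + I²))) = (5 + N)/(0 + (-9 + √(0 + I²))) = (5 + N)/(0 + (-9 + √(I²))) = (5 + N)/(-9 + √(I²)))
-34*(-18) + A(5, P) = -34*(-18) + (5 + 5)/(-9 + √(7²)) = 612 + 10/(-9 + √49) = 612 + 10/(-9 + 7) = 612 + 10/(-2) = 612 - ½*10 = 612 - 5 = 607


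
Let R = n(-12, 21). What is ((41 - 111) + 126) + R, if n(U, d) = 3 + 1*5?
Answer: 64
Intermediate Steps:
n(U, d) = 8 (n(U, d) = 3 + 5 = 8)
R = 8
((41 - 111) + 126) + R = ((41 - 111) + 126) + 8 = (-70 + 126) + 8 = 56 + 8 = 64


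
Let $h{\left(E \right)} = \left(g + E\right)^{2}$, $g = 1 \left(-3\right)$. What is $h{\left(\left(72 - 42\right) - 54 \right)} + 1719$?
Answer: $2448$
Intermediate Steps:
$g = -3$
$h{\left(E \right)} = \left(-3 + E\right)^{2}$
$h{\left(\left(72 - 42\right) - 54 \right)} + 1719 = \left(-3 + \left(\left(72 - 42\right) - 54\right)\right)^{2} + 1719 = \left(-3 + \left(30 - 54\right)\right)^{2} + 1719 = \left(-3 - 24\right)^{2} + 1719 = \left(-27\right)^{2} + 1719 = 729 + 1719 = 2448$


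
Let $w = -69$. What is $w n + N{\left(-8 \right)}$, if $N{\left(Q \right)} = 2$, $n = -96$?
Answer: $6626$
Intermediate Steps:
$w n + N{\left(-8 \right)} = \left(-69\right) \left(-96\right) + 2 = 6624 + 2 = 6626$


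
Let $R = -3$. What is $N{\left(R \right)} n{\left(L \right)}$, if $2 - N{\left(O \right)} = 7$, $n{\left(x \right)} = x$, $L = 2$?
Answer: $-10$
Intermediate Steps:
$N{\left(O \right)} = -5$ ($N{\left(O \right)} = 2 - 7 = -5$)
$N{\left(R \right)} n{\left(L \right)} = \left(-5\right) 2 = -10$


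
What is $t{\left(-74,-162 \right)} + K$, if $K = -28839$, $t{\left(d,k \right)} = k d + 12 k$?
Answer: $-18795$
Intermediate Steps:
$t{\left(d,k \right)} = 12 k + d k$ ($t{\left(d,k \right)} = d k + 12 k = 12 k + d k$)
$t{\left(-74,-162 \right)} + K = - 162 \left(12 - 74\right) - 28839 = \left(-162\right) \left(-62\right) - 28839 = 10044 - 28839 = -18795$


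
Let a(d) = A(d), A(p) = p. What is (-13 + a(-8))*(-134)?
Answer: 2814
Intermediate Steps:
a(d) = d
(-13 + a(-8))*(-134) = (-13 - 8)*(-134) = -21*(-134) = 2814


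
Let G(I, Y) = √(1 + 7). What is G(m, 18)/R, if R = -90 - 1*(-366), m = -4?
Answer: √2/138 ≈ 0.010248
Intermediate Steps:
G(I, Y) = 2*√2 (G(I, Y) = √8 = 2*√2)
R = 276 (R = -90 + 366 = 276)
G(m, 18)/R = (2*√2)/276 = (2*√2)*(1/276) = √2/138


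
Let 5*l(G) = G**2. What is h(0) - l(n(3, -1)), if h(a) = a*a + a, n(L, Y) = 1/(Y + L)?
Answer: -1/20 ≈ -0.050000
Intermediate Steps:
n(L, Y) = 1/(L + Y)
h(a) = a + a**2 (h(a) = a**2 + a = a + a**2)
l(G) = G**2/5
h(0) - l(n(3, -1)) = 0*(1 + 0) - (1/(3 - 1))**2/5 = 0*1 - (1/2)**2/5 = 0 - (1/2)**2/5 = 0 - 1/(5*4) = 0 - 1*1/20 = 0 - 1/20 = -1/20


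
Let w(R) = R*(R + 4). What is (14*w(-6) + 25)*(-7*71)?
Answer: -95921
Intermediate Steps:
w(R) = R*(4 + R)
(14*w(-6) + 25)*(-7*71) = (14*(-6*(4 - 6)) + 25)*(-7*71) = (14*(-6*(-2)) + 25)*(-497) = (14*12 + 25)*(-497) = (168 + 25)*(-497) = 193*(-497) = -95921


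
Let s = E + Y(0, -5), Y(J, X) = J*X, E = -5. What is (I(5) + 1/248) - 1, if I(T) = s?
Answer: -1487/248 ≈ -5.9960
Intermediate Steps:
s = -5 (s = -5 + 0*(-5) = -5 + 0 = -5)
I(T) = -5
(I(5) + 1/248) - 1 = (-5 + 1/248) - 1 = -1239/248 - 1 = -1487/248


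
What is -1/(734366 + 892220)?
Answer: -1/1626586 ≈ -6.1478e-7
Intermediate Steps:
-1/(734366 + 892220) = -1/1626586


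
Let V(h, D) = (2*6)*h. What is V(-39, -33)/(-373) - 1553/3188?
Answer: 912715/1189124 ≈ 0.76755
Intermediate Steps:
V(h, D) = 12*h
V(-39, -33)/(-373) - 1553/3188 = (12*(-39))/(-373) - 1553/3188 = -468*(-1/373) - 1553*1/3188 = 468/373 - 1553/3188 = 912715/1189124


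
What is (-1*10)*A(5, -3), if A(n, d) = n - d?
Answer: -80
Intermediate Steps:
(-1*10)*A(5, -3) = (-1*10)*(5 - 1*(-3)) = -10*(5 + 3) = -10*8 = -80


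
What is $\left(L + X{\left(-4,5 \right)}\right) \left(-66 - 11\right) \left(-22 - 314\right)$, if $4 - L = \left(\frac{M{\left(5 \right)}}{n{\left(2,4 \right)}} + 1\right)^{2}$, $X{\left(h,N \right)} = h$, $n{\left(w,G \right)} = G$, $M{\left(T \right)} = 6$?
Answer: $-161700$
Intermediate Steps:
$L = - \frac{9}{4}$ ($L = 4 - \left(\frac{6}{4} + 1\right)^{2} = 4 - \left(6 \cdot \frac{1}{4} + 1\right)^{2} = 4 - \left(\frac{3}{2} + 1\right)^{2} = 4 - \left(\frac{5}{2}\right)^{2} = 4 - \frac{25}{4} = - \frac{9}{4} \approx -2.25$)
$\left(L + X{\left(-4,5 \right)}\right) \left(-66 - 11\right) \left(-22 - 314\right) = \left(- \frac{9}{4} - 4\right) \left(-66 - 11\right) \left(-22 - 314\right) = \left(- \frac{25}{4}\right) \left(-77\right) \left(-336\right) = \frac{1925}{4} \left(-336\right) = -161700$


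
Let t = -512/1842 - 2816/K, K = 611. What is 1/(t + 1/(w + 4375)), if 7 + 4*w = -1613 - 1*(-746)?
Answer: -519775867/2539913946 ≈ -0.20464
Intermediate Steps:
w = -437/2 (w = -7/4 + (-1613 - 1*(-746))/4 = -7/4 + (-1613 + 746)/4 = -7/4 + (¼)*(-867) = -7/4 - 867/4 = -437/2 ≈ -218.50)
t = -2749952/562731 (t = -512/1842 - 2816/611 = -512*1/1842 - 2816*1/611 = -256/921 - 2816/611 = -2749952/562731 ≈ -4.8868)
1/(t + 1/(w + 4375)) = 1/(-2749952/562731 + 1/(-437/2 + 4375)) = 1/(-2749952/562731 + 1/(8313/2)) = 1/(-2749952/562731 + 2/8313) = 1/(-2539913946/519775867) = -519775867/2539913946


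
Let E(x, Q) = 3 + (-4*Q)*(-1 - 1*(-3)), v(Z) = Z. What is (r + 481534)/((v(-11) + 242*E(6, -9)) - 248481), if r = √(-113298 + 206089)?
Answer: -240767/115171 - √92791/230342 ≈ -2.0918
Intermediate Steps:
E(x, Q) = 3 - 8*Q (E(x, Q) = 3 + (-4*Q)*(-1 + 3) = 3 - 4*Q*2 = 3 - 8*Q)
r = √92791 ≈ 304.62
(r + 481534)/((v(-11) + 242*E(6, -9)) - 248481) = (√92791 + 481534)/((-11 + 242*(3 - 8*(-9))) - 248481) = (481534 + √92791)/((-11 + 242*(3 + 72)) - 248481) = (481534 + √92791)/((-11 + 242*75) - 248481) = (481534 + √92791)/((-11 + 18150) - 248481) = (481534 + √92791)/(18139 - 248481) = (481534 + √92791)/(-230342) = (481534 + √92791)*(-1/230342) = -240767/115171 - √92791/230342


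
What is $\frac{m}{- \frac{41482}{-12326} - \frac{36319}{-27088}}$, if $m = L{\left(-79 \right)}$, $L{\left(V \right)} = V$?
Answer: $- \frac{13188524176}{785666205} \approx -16.786$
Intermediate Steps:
$m = -79$
$\frac{m}{- \frac{41482}{-12326} - \frac{36319}{-27088}} = - \frac{79}{- \frac{41482}{-12326} - \frac{36319}{-27088}} = - \frac{79}{\left(-41482\right) \left(- \frac{1}{12326}\right) - - \frac{36319}{27088}} = - \frac{79}{\frac{20741}{6163} + \frac{36319}{27088}} = - \frac{79}{\frac{785666205}{166943344}} = \left(-79\right) \frac{166943344}{785666205} = - \frac{13188524176}{785666205}$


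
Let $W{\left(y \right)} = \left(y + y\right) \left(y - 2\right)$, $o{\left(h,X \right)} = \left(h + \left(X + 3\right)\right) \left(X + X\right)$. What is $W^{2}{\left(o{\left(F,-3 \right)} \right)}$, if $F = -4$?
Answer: $1115136$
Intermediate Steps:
$o{\left(h,X \right)} = 2 X \left(3 + X + h\right)$ ($o{\left(h,X \right)} = \left(h + \left(3 + X\right)\right) 2 X = \left(3 + X + h\right) 2 X = 2 X \left(3 + X + h\right)$)
$W{\left(y \right)} = 2 y \left(-2 + y\right)$
$W^{2}{\left(o{\left(F,-3 \right)} \right)} = \left(2 \cdot 2 \left(-3\right) \left(3 - 3 - 4\right) \left(-2 + 2 \left(-3\right) \left(3 - 3 - 4\right)\right)\right)^{2} = \left(2 \cdot 2 \left(-3\right) \left(-4\right) \left(-2 + 2 \left(-3\right) \left(-4\right)\right)\right)^{2} = \left(2 \cdot 24 \left(-2 + 24\right)\right)^{2} = \left(2 \cdot 24 \cdot 22\right)^{2} = 1056^{2} = 1115136$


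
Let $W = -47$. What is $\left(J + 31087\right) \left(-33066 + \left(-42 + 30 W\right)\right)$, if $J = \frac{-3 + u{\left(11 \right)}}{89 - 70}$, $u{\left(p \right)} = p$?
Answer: $- \frac{20388436398}{19} \approx -1.0731 \cdot 10^{9}$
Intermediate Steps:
$J = \frac{8}{19}$ ($J = \frac{-3 + 11}{89 - 70} = \frac{8}{19} \approx 0.42105$)
$\left(J + 31087\right) \left(-33066 + \left(-42 + 30 W\right)\right) = \left(\frac{8}{19} + 31087\right) \left(-33066 + \left(-42 + 30 \left(-47\right)\right)\right) = \frac{590661 \left(-33066 - 1452\right)}{19} = \frac{590661}{19} \left(-34518\right) = - \frac{20388436398}{19}$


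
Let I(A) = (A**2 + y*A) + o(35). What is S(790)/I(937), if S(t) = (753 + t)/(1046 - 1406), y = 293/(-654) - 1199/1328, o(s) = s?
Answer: -27919042/5710932560985 ≈ -4.8887e-6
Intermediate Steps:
y = -586625/434256 (y = 293*(-1/654) - 1199*1/1328 = -293/654 - 1199/1328 = -586625/434256 ≈ -1.3509)
S(t) = -251/120 - t/360 (S(t) = (753 + t)/(-360) = (753 + t)*(-1/360) = -251/120 - t/360)
I(A) = 35 + A**2 - 586625*A/434256 (I(A) = (A**2 - 586625*A/434256) + 35 = 35 + A**2 - 586625*A/434256)
S(790)/I(937) = (-251/120 - 1/360*790)/(35 + 937**2 - 586625/434256*937) = (-251/120 - 79/36)/(35 + 877969 - 549667625/434256) = -1543/(360*380728837399/434256) = -1543/360*434256/380728837399 = -27919042/5710932560985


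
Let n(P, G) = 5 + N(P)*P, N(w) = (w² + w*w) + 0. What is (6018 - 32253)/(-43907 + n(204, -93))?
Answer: -2915/1881714 ≈ -0.0015491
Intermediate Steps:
N(w) = 2*w² (N(w) = (w² + w²) + 0 = 2*w² + 0 = 2*w²)
n(P, G) = 5 + 2*P³ (n(P, G) = 5 + (2*P²)*P = 5 + 2*P³)
(6018 - 32253)/(-43907 + n(204, -93)) = (6018 - 32253)/(-43907 + (5 + 2*204³)) = -26235/(-43907 + (5 + 2*8489664)) = -26235/(-43907 + (5 + 16979328)) = -26235/(-43907 + 16979333) = -26235/16935426 = -26235*1/16935426 = -2915/1881714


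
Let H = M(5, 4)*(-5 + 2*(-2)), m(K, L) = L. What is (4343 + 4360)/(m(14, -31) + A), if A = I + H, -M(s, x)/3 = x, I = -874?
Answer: -8703/797 ≈ -10.920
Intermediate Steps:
M(s, x) = -3*x
H = 108 (H = (-3*4)*(-5 + 2*(-2)) = -12*(-5 - 4) = -12*(-9) = 108)
A = -766 (A = -874 + 108 = -766)
(4343 + 4360)/(m(14, -31) + A) = (4343 + 4360)/(-31 - 766) = 8703/(-797) = 8703*(-1/797) = -8703/797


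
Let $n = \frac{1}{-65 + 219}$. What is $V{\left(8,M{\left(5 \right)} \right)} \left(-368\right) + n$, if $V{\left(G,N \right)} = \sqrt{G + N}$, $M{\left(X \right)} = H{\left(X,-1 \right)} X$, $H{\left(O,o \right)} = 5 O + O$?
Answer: $\frac{1}{154} - 368 \sqrt{158} \approx -4625.7$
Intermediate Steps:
$H{\left(O,o \right)} = 6 O$
$n = \frac{1}{154} \approx 0.0064935$
$M{\left(X \right)} = 6 X^{2}$ ($M{\left(X \right)} = 6 X X = 6 X^{2}$)
$V{\left(8,M{\left(5 \right)} \right)} \left(-368\right) + n = \sqrt{8 + 6 \cdot 5^{2}} \left(-368\right) + \frac{1}{154} = \sqrt{8 + 6 \cdot 25} \left(-368\right) + \frac{1}{154} = \sqrt{8 + 150} \left(-368\right) + \frac{1}{154} = \sqrt{158} \left(-368\right) + \frac{1}{154} = - 368 \sqrt{158} + \frac{1}{154} = \frac{1}{154} - 368 \sqrt{158}$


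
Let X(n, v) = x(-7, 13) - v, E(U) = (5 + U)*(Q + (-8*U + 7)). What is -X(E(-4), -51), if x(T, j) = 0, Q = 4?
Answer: -51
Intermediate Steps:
E(U) = (5 + U)*(11 - 8*U) (E(U) = (5 + U)*(4 + (-8*U + 7)) = (5 + U)*(4 + (7 - 8*U)) = (5 + U)*(11 - 8*U))
X(n, v) = -v (X(n, v) = 0 - v = -v)
-X(E(-4), -51) = -(-1)*(-51) = -1*51 = -51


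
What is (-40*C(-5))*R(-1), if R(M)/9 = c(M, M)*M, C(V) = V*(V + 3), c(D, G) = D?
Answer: -3600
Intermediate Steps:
C(V) = V*(3 + V)
R(M) = 9*M² (R(M) = 9*(M*M) = 9*M²)
(-40*C(-5))*R(-1) = (-(-200)*(3 - 5))*(9*(-1)²) = (-(-200)*(-2))*(9*1) = -40*10*9 = -400*9 = -3600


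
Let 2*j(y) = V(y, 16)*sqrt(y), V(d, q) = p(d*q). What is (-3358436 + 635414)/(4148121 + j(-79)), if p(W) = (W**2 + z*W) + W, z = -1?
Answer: -11295424741662/67621399871857 + 2175280678656*I*sqrt(79)/67621399871857 ≈ -0.16704 + 0.28592*I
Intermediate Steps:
p(W) = W**2 (p(W) = (W**2 - W) + W = W**2)
V(d, q) = d**2*q**2 (V(d, q) = (d*q)**2 = d**2*q**2)
j(y) = 128*y**(5/2) (j(y) = ((y**2*16**2)*sqrt(y))/2 = ((y**2*256)*sqrt(y))/2 = ((256*y**2)*sqrt(y))/2 = (256*y**(5/2))/2 = 128*y**(5/2))
(-3358436 + 635414)/(4148121 + j(-79)) = (-3358436 + 635414)/(4148121 + 128*(-79)**(5/2)) = -2723022/(4148121 + 128*(6241*I*sqrt(79))) = -2723022/(4148121 + 798848*I*sqrt(79))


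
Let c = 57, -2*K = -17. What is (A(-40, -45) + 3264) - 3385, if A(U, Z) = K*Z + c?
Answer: -893/2 ≈ -446.50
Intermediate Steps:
K = 17/2 (K = -1/2*(-17) = 17/2 ≈ 8.5000)
A(U, Z) = 57 + 17*Z/2 (A(U, Z) = 17*Z/2 + 57 = 57 + 17*Z/2)
(A(-40, -45) + 3264) - 3385 = ((57 + (17/2)*(-45)) + 3264) - 3385 = ((57 - 765/2) + 3264) - 3385 = (-651/2 + 3264) - 3385 = 5877/2 - 3385 = -893/2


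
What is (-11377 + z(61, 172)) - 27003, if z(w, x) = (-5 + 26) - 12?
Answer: -38371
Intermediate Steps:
z(w, x) = 9 (z(w, x) = 21 - 12 = 9)
(-11377 + z(61, 172)) - 27003 = (-11377 + 9) - 27003 = -11368 - 27003 = -38371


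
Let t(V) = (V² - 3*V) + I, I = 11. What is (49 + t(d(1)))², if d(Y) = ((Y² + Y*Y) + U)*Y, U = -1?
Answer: 3364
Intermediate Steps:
d(Y) = Y*(-1 + 2*Y²) (d(Y) = ((Y² + Y*Y) - 1)*Y = ((Y² + Y²) - 1)*Y = (2*Y² - 1)*Y = (-1 + 2*Y²)*Y = Y*(-1 + 2*Y²))
t(V) = 11 + V² - 3*V (t(V) = (V² - 3*V) + 11 = 11 + V² - 3*V)
(49 + t(d(1)))² = (49 + (11 + (-1*1 + 2*1³)² - 3*(-1*1 + 2*1³)))² = (49 + (11 + (-1 + 2*1)² - 3*(-1 + 2*1)))² = (49 + (11 + (-1 + 2)² - 3*(-1 + 2)))² = (49 + (11 + 1² - 3*1))² = (49 + (11 + 1 - 3))² = (49 + 9)² = 58² = 3364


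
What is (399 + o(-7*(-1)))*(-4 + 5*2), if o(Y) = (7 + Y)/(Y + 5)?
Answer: 2401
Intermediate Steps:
o(Y) = (7 + Y)/(5 + Y)
(399 + o(-7*(-1)))*(-4 + 5*2) = (399 + (7 - 7*(-1))/(5 - 7*(-1)))*(-4 + 5*2) = (399 + (7 + 7)/(5 + 7))*(-4 + 10) = (399 + 14/12)*6 = (399 + (1/12)*14)*6 = (399 + 7/6)*6 = (2401/6)*6 = 2401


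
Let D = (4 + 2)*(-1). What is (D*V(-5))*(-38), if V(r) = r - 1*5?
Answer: -2280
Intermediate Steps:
V(r) = -5 + r (V(r) = r - 5 = -5 + r)
D = -6 (D = 6*(-1) = -6)
(D*V(-5))*(-38) = -6*(-5 - 5)*(-38) = -6*(-10)*(-38) = 60*(-38) = -2280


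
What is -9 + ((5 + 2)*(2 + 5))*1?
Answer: 40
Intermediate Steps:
-9 + ((5 + 2)*(2 + 5))*1 = -9 + (7*7)*1 = -9 + 49*1 = -9 + 49 = 40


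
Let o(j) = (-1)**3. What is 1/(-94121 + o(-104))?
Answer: -1/94122 ≈ -1.0625e-5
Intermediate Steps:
o(j) = -1
1/(-94121 + o(-104)) = 1/(-94121 - 1) = 1/(-94122) = -1/94122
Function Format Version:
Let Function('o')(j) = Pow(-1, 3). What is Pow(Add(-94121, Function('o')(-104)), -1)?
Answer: Rational(-1, 94122) ≈ -1.0625e-5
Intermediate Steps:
Function('o')(j) = -1
Pow(Add(-94121, Function('o')(-104)), -1) = Pow(Add(-94121, -1), -1) = Pow(-94122, -1) = Rational(-1, 94122)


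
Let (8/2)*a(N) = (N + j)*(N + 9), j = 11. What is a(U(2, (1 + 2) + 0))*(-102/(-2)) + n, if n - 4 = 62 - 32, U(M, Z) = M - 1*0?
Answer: 7429/4 ≈ 1857.3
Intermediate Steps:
U(M, Z) = M (U(M, Z) = M + 0 = M)
n = 34 (n = 4 + (62 - 32) = 4 + 30 = 34)
a(N) = (9 + N)*(11 + N)/4 (a(N) = ((N + 11)*(N + 9))/4 = ((11 + N)*(9 + N))/4 = ((9 + N)*(11 + N))/4 = (9 + N)*(11 + N)/4)
a(U(2, (1 + 2) + 0))*(-102/(-2)) + n = (99/4 + 5*2 + (1/4)*2**2)*(-102/(-2)) + 34 = (99/4 + 10 + (1/4)*4)*(-102*(-1/2)) + 34 = (99/4 + 10 + 1)*51 + 34 = (143/4)*51 + 34 = 7293/4 + 34 = 7429/4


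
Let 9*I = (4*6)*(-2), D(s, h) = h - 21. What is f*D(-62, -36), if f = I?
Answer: 304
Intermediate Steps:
D(s, h) = -21 + h
I = -16/3 (I = ((4*6)*(-2))/9 = (24*(-2))/9 = (⅑)*(-48) = -16/3 ≈ -5.3333)
f = -16/3 ≈ -5.3333
f*D(-62, -36) = -16*(-21 - 36)/3 = -16/3*(-57) = 304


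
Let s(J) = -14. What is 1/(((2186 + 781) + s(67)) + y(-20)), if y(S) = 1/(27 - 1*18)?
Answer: 9/26578 ≈ 0.00033863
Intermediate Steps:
y(S) = 1/9 (y(S) = 1/(27 - 18) = 1/9)
1/(((2186 + 781) + s(67)) + y(-20)) = 1/(((2186 + 781) - 14) + 1/9) = 1/((2967 - 14) + 1/9) = 1/(2953 + 1/9) = 1/(26578/9) = 9/26578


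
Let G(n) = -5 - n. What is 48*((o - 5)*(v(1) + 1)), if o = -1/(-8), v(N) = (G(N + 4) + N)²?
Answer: -19188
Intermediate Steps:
v(N) = 81 (v(N) = ((-5 - (N + 4)) + N)² = ((-5 - (4 + N)) + N)² = ((-5 + (-4 - N)) + N)² = ((-9 - N) + N)² = (-9)² = 81)
o = ⅛ (o = -1*(-⅛) = ⅛ ≈ 0.12500)
48*((o - 5)*(v(1) + 1)) = 48*((⅛ - 5)*(81 + 1)) = 48*(-39/8*82) = 48*(-1599/4) = -19188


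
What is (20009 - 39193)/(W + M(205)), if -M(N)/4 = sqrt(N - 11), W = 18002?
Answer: -86337592/81017225 - 19184*sqrt(194)/81017225 ≈ -1.0690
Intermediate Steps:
M(N) = -4*sqrt(-11 + N) (M(N) = -4*sqrt(N - 11) = -4*sqrt(-11 + N))
(20009 - 39193)/(W + M(205)) = (20009 - 39193)/(18002 - 4*sqrt(-11 + 205)) = -19184/(18002 - 4*sqrt(194))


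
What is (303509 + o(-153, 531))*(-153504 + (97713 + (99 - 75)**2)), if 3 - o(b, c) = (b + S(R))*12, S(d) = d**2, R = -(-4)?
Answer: -16849188540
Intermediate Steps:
R = 4 (R = -1*(-4) = 4)
o(b, c) = -189 - 12*b (o(b, c) = 3 - (b + 4**2)*12 = 3 - (b + 16)*12 = 3 - (16 + b)*12 = 3 - (192 + 12*b) = 3 + (-192 - 12*b) = -189 - 12*b)
(303509 + o(-153, 531))*(-153504 + (97713 + (99 - 75)**2)) = (303509 + (-189 - 12*(-153)))*(-153504 + (97713 + (99 - 75)**2)) = (303509 + (-189 + 1836))*(-153504 + (97713 + 24**2)) = (303509 + 1647)*(-153504 + (97713 + 576)) = 305156*(-153504 + 98289) = 305156*(-55215) = -16849188540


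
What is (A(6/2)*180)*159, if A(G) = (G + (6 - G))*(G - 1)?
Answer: 343440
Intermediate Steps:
A(G) = -6 + 6*G (A(G) = 6*(-1 + G) = -6 + 6*G)
(A(6/2)*180)*159 = ((-6 + 6*(6/2))*180)*159 = ((-6 + 6*(6*(½)))*180)*159 = ((-6 + 6*3)*180)*159 = ((-6 + 18)*180)*159 = (12*180)*159 = 2160*159 = 343440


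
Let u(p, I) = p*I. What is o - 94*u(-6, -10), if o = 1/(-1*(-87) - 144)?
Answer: -321481/57 ≈ -5640.0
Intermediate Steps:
o = -1/57 (o = 1/(87 - 144) = 1/(-57) = -1/57 ≈ -0.017544)
u(p, I) = I*p
o - 94*u(-6, -10) = -1/57 - (-940)*(-6) = -1/57 - 94*60 = -1/57 - 5640 = -321481/57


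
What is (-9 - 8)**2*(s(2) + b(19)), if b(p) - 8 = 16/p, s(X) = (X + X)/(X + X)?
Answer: 54043/19 ≈ 2844.4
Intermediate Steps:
s(X) = 1 (s(X) = (2*X)/((2*X)) = (2*X)*(1/(2*X)) = 1)
b(p) = 8 + 16/p
(-9 - 8)**2*(s(2) + b(19)) = (-9 - 8)**2*(1 + (8 + 16/19)) = (-17)**2*(1 + (8 + 16*(1/19))) = 289*(1 + (8 + 16/19)) = 289*(1 + 168/19) = 289*(187/19) = 54043/19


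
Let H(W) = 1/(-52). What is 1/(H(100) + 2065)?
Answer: 52/107379 ≈ 0.00048427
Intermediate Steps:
H(W) = -1/52
1/(H(100) + 2065) = 1/(-1/52 + 2065) = 1/(107379/52) = 52/107379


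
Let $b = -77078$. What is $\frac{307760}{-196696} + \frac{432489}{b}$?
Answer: $- \frac{13598797703}{1895116786} \approx -7.1757$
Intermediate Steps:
$\frac{307760}{-196696} + \frac{432489}{b} = \frac{307760}{-196696} + \frac{432489}{-77078} = 307760 \left(- \frac{1}{196696}\right) + 432489 \left(- \frac{1}{77078}\right) = - \frac{38470}{24587} - \frac{432489}{77078} = - \frac{13598797703}{1895116786}$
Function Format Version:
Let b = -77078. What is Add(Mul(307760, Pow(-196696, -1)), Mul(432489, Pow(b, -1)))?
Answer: Rational(-13598797703, 1895116786) ≈ -7.1757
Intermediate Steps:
Add(Mul(307760, Pow(-196696, -1)), Mul(432489, Pow(b, -1))) = Add(Mul(307760, Pow(-196696, -1)), Mul(432489, Pow(-77078, -1))) = Add(Mul(307760, Rational(-1, 196696)), Mul(432489, Rational(-1, 77078))) = Add(Rational(-38470, 24587), Rational(-432489, 77078)) = Rational(-13598797703, 1895116786)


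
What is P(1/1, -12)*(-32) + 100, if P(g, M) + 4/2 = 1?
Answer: 132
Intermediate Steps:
P(g, M) = -1 (P(g, M) = -2 + 1 = -1)
P(1/1, -12)*(-32) + 100 = -1*(-32) + 100 = 32 + 100 = 132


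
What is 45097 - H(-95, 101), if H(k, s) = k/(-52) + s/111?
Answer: 260284087/5772 ≈ 45094.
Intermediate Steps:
H(k, s) = -k/52 + s/111 (H(k, s) = k*(-1/52) + s*(1/111) = -k/52 + s/111)
45097 - H(-95, 101) = 45097 - (-1/52*(-95) + (1/111)*101) = 45097 - (95/52 + 101/111) = 45097 - 1*15797/5772 = 45097 - 15797/5772 = 260284087/5772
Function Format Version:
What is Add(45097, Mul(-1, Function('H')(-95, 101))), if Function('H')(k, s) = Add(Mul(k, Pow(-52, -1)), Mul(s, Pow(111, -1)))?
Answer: Rational(260284087, 5772) ≈ 45094.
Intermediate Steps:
Function('H')(k, s) = Add(Mul(Rational(-1, 52), k), Mul(Rational(1, 111), s)) (Function('H')(k, s) = Add(Mul(k, Rational(-1, 52)), Mul(s, Rational(1, 111))) = Add(Mul(Rational(-1, 52), k), Mul(Rational(1, 111), s)))
Add(45097, Mul(-1, Function('H')(-95, 101))) = Add(45097, Mul(-1, Add(Mul(Rational(-1, 52), -95), Mul(Rational(1, 111), 101)))) = Add(45097, Mul(-1, Add(Rational(95, 52), Rational(101, 111)))) = Add(45097, Mul(-1, Rational(15797, 5772))) = Add(45097, Rational(-15797, 5772)) = Rational(260284087, 5772)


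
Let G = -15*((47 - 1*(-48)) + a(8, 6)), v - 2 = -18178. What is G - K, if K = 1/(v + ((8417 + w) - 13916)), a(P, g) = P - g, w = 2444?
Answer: -30891104/21231 ≈ -1455.0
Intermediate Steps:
v = -18176 (v = 2 - 18178 = -18176)
G = -1455 (G = -15*((47 - 1*(-48)) + (8 - 1*6)) = -15*((47 + 48) + (8 - 6)) = -15*(95 + 2) = -15*97 = -1455)
K = -1/21231 (K = 1/(-18176 + ((8417 + 2444) - 13916)) = 1/(-18176 + (10861 - 13916)) = 1/(-18176 - 3055) = 1/(-21231) = -1/21231 ≈ -4.7101e-5)
G - K = -1455 - 1*(-1/21231) = -1455 + 1/21231 = -30891104/21231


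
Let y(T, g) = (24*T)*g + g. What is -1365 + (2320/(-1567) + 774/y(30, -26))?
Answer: -20070777004/14687491 ≈ -1366.5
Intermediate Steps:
y(T, g) = g + 24*T*g (y(T, g) = 24*T*g + g = g + 24*T*g)
-1365 + (2320/(-1567) + 774/y(30, -26)) = -1365 + (2320/(-1567) + 774/((-26*(1 + 24*30)))) = -1365 + (2320*(-1/1567) + 774/((-26*(1 + 720)))) = -1365 + (-2320/1567 + 774/((-26*721))) = -1365 + (-2320/1567 + 774/(-18746)) = -1365 + (-2320/1567 + 774*(-1/18746)) = -1365 + (-2320/1567 - 387/9373) = -1365 - 22351789/14687491 = -20070777004/14687491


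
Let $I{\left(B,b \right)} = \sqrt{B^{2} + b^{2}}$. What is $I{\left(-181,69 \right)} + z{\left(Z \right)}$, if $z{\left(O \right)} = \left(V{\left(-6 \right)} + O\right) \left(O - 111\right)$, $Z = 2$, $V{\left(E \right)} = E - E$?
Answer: $-218 + \sqrt{37522} \approx -24.294$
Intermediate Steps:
$V{\left(E \right)} = 0$
$z{\left(O \right)} = O \left(-111 + O\right)$ ($z{\left(O \right)} = \left(0 + O\right) \left(O - 111\right) = O \left(-111 + O\right)$)
$I{\left(-181,69 \right)} + z{\left(Z \right)} = \sqrt{\left(-181\right)^{2} + 69^{2}} + 2 \left(-111 + 2\right) = \sqrt{32761 + 4761} + 2 \left(-109\right) = \sqrt{37522} - 218 = -218 + \sqrt{37522}$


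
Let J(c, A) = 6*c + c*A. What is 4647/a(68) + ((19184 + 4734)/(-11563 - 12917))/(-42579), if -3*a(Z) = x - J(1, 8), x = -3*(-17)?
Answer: -7265588146877/19283177520 ≈ -376.78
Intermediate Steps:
J(c, A) = 6*c + A*c
x = 51
a(Z) = -37/3 (a(Z) = -(51 - (6 + 8))/3 = -(51 - 14)/3 = -⅓*37 = -37/3)
4647/a(68) + ((19184 + 4734)/(-11563 - 12917))/(-42579) = 4647/(-37/3) + ((19184 + 4734)/(-11563 - 12917))/(-42579) = 4647*(-3/37) + (23918/(-24480))*(-1/42579) = -13941/37 + (23918*(-1/24480))*(-1/42579) = -13941/37 - 11959/12240*(-1/42579) = -13941/37 + 11959/521166960 = -7265588146877/19283177520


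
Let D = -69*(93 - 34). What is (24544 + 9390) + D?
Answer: 29863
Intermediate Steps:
D = -4071 (D = -69*59 = -4071)
(24544 + 9390) + D = (24544 + 9390) - 4071 = 33934 - 4071 = 29863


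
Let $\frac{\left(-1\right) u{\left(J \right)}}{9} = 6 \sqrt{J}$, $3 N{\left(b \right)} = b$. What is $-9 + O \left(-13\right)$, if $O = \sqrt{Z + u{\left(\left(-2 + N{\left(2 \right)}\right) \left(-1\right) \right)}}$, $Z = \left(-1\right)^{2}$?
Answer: $-9 - 13 \sqrt{1 - 36 \sqrt{3}} \approx -9.0 - 101.83 i$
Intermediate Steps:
$N{\left(b \right)} = \frac{b}{3}$
$u{\left(J \right)} = - 54 \sqrt{J}$ ($u{\left(J \right)} = - 9 \cdot 6 \sqrt{J} = - 54 \sqrt{J}$)
$Z = 1$
$O = \sqrt{1 - 36 \sqrt{3}}$ ($O = \sqrt{1 - 54 \sqrt{\left(-2 + \frac{1}{3} \cdot 2\right) \left(-1\right)}} = \sqrt{1 - 54 \sqrt{\left(-2 + \frac{2}{3}\right) \left(-1\right)}} = \sqrt{1 - 54 \sqrt{\left(- \frac{4}{3}\right) \left(-1\right)}} = \sqrt{1 - 54 \sqrt{\frac{4}{3}}} = \sqrt{1 - 54 \frac{2 \sqrt{3}}{3}} = \sqrt{1 - 36 \sqrt{3}} \approx 7.8329 i$)
$-9 + O \left(-13\right) = -9 + \sqrt{1 - 36 \sqrt{3}} \left(-13\right) = -9 - 13 \sqrt{1 - 36 \sqrt{3}}$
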